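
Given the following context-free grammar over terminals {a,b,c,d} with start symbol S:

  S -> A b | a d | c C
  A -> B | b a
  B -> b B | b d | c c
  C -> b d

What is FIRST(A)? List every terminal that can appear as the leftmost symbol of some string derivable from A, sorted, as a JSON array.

FIRST sets, iterate to fixpoint:
iter 1:
  A via A→b a: +{b}
  B via B→b B: +{b}
  B via B→c c: +{c}
  C via C→b d: +{b}
  S via S→A b: +{b}
  S via S→a d: +{a}
  S via S→c C: +{c}
  FIRST(S)={a,b,c}  FIRST(A)={b}  FIRST(B)={b,c}  FIRST(C)={b}
iter 2:
  A via A→B: +{c}
  FIRST(S)={a,b,c}  FIRST(A)={b,c}  FIRST(B)={b,c}  FIRST(C)={b}
iter 3: — fixpoint
  FIRST(S)={a,b,c}  FIRST(A)={b,c}  FIRST(B)={b,c}  FIRST(C)={b}

FIRST(A) = ["b", "c"]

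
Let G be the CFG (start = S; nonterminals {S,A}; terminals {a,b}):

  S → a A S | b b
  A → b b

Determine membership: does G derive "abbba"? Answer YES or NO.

Convert to CNF:
  S -> T0 T0 | T1 X2
  A -> T0 T0
  T0 -> b
  T1 -> a
  X2 -> A S

CYK table (by increasing span):
  cell(0,0) a: {T1}  orig:{}
  cell(1,1) b: {T0}  orig:{}
  cell(2,2) b: {T0}  orig:{}
  cell(3,3) b: {T0}  orig:{}
  cell(4,4) a: {T1}  orig:{}
  cell(0,1) ab: ∅
  cell(1,2) bb: {A,S}
  cell(2,3) bb: {A,S}
  cell(3,4) ba: ∅
  cell(0,2) abb: ∅
  cell(1,3) bbb: ∅
  cell(2,4) bba: ∅
  cell(0,3) abbb: ∅
  cell(1,4) bbba: ∅
  cell(0,4) abbba: ∅

S ∉ T[0,4] ⇒ NO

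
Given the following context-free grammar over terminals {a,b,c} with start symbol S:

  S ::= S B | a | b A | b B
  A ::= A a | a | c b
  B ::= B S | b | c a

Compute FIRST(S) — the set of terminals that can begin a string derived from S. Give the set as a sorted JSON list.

FIRST iteration:
pass 1:
  A via A→a: +{a}
  A via A→c b: +{c}
  B via B→b: +{b}
  B via B→c a: +{c}
  S via S→a: +{a}
  S via S→b A: +{b}
  FIRST[S]={a,b}  FIRST[A]={a,c}  FIRST[B]={b,c}
pass 2: done
  FIRST[S]={a,b}  FIRST[A]={a,c}  FIRST[B]={b,c}

FIRST(S) = ["a", "b"]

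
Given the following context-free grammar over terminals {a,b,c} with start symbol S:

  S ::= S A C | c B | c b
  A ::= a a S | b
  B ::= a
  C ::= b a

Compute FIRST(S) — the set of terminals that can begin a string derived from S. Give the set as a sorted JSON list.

Compute FIRST by fixpoint:
round 1:
  A via A→a a S: +{a}
  A via A→b: +{b}
  B via B→a: +{a}
  C via C→b a: +{b}
  S via S→c B: +{c}
  FIRST(S)={c}  FIRST(A)={a,b}  FIRST(B)={a}  FIRST(C)={b}
round 2: (no change)
  FIRST(S)={c}  FIRST(A)={a,b}  FIRST(B)={a}  FIRST(C)={b}

FIRST(S) = ["c"]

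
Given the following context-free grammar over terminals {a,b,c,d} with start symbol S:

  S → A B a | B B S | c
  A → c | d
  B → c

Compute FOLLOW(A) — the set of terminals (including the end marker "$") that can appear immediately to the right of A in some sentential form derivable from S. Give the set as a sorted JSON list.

FIRST iteration:
pass 1:
  A via A→c: +{c}
  A via A→d: +{d}
  B via B→c: +{c}
  S via S→A B a: +{c,d}
  FIRST[S]={c,d}  FIRST[A]={c,d}  FIRST[B]={c}
pass 2: (stable)
  FIRST[S]={c,d}  FIRST[A]={c,d}  FIRST[B]={c}

Compute FOLLOW by fixpoint:
seed FOLLOW(S) with $
pass 1:
  S→A B a: FOLLOW(A) ⊇ FIRST(B) = {c}; new: +{c}
  S→A B a: FOLLOW(B) ⊇ FIRST(a) = {a}; new: +{a}
  S→B B S: FOLLOW(B) ⊇ FIRST(B) = {c}; new: +{c}
  S→B B S: FOLLOW(B) ⊇ FIRST(S) = {c,d}; new: +{d}
  FOLLOW[S]={$}  FOLLOW[A]={c}  FOLLOW[B]={a,c,d}
pass 2: (stable)
  FOLLOW[S]={$}  FOLLOW[A]={c}  FOLLOW[B]={a,c,d}

FOLLOW(A) = ["c"]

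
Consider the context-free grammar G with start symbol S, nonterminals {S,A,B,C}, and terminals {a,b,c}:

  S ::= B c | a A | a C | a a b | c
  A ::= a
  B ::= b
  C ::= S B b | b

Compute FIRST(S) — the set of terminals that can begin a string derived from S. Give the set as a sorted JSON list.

FIRST iteration:
[1]
  A via A→a: +{a}
  B via B→b: +{b}
  C via C→b: +{b}
  S via S→B c: +{b}
  S via S→a A: +{a}
  S via S→c: +{c}
  FIRST(S)={a,b,c}  FIRST(A)={a}  FIRST(B)={b}  FIRST(C)={b}
[2]
  C via C→S B b: +{a,c}
  FIRST(S)={a,b,c}  FIRST(A)={a}  FIRST(B)={b}  FIRST(C)={a,b,c}
[3] done
  FIRST(S)={a,b,c}  FIRST(A)={a}  FIRST(B)={b}  FIRST(C)={a,b,c}

FIRST(S) = ["a", "b", "c"]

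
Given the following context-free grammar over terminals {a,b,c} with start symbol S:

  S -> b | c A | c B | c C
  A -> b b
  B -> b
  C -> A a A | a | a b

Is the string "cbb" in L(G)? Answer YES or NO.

Convert to CNF:
  S -> T2 A | T2 B | T2 C | b
  A -> T0 T0
  B -> b
  C -> A X3 | T1 T0 | a
  T0 -> b
  T1 -> a
  T2 -> c
  X3 -> T1 A

CYK fill:
  T[0,0] 'c' = {T2}  orig:{}
  T[1,1] 'b' = {B,S,T0}  orig:{B,S}
  T[2,2] 'b' = {B,S,T0}  orig:{B,S}
  T[0,1] 'cb' = {S}
  T[1,2] 'bb' = {A}
  T[0,2] 'cbb' = {S}

S ∈ T[0,2] ⇒ YES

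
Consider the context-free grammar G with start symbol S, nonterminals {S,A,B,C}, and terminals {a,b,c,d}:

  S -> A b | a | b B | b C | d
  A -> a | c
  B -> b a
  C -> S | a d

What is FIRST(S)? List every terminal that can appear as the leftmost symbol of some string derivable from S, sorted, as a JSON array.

FIRST iteration:
pass 1:
  A via A→a: +{a}
  A via A→c: +{c}
  B via B→b a: +{b}
  C via C→a d: +{a}
  S via S→A b: +{a,c}
  S via S→b B: +{b}
  S via S→d: +{d}
  S: {a,b,c,d}  A: {a,c}  B: {b}  C: {a}
pass 2:
  C via C→S: +{b,c,d}
  S: {a,b,c,d}  A: {a,c}  B: {b}  C: {a,b,c,d}
pass 3: — fixpoint
  S: {a,b,c,d}  A: {a,c}  B: {b}  C: {a,b,c,d}

FIRST(S) = ["a", "b", "c", "d"]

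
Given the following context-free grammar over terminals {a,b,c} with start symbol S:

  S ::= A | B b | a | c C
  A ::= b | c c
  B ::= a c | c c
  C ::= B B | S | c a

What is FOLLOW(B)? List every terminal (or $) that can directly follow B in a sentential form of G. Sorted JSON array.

Compute FIRST by fixpoint:
pass 1:
  A via A→b: +{b}
  A via A→c c: +{c}
  B via B→a c: +{a}
  B via B→c c: +{c}
  C via C→B B: +{a,c}
  S via S→A: +{b,c}
  S via S→B b: +{a}
  FIRST(S)={a,b,c}  FIRST(A)={b,c}  FIRST(B)={a,c}  FIRST(C)={a,c}
pass 2:
  C via C→S: +{b}
  FIRST(S)={a,b,c}  FIRST(A)={b,c}  FIRST(B)={a,c}  FIRST(C)={a,b,c}
pass 3: (no change)
  FIRST(S)={a,b,c}  FIRST(A)={b,c}  FIRST(B)={a,c}  FIRST(C)={a,b,c}

FOLLOW sets:
FOLLOW(S) := {$}
pass 1:
  C→B B: FOLLOW(B) ⊇ FIRST(B) = {a,c}; new: +{a,c}
  S→A: FOLLOW(A) ⊇ FOLLOW(S) ⊇ {$}; new: +{$}
  S→B b: FOLLOW(B) ⊇ FIRST(b) = {b}; new: +{b}
  S→c C: FOLLOW(C) ⊇ FOLLOW(S) ⊇ {$}; new: +{$}
  FOLLOW[S]={$}  FOLLOW[A]={$}  FOLLOW[B]={a,b,c}  FOLLOW[C]={$}
pass 2:
  C→B B: FOLLOW(B) ⊇ FOLLOW(C) ⊇ {$}; new: +{$}
  FOLLOW[S]={$}  FOLLOW[A]={$}  FOLLOW[B]={$,a,b,c}  FOLLOW[C]={$}
pass 3: — fixpoint
  FOLLOW[S]={$}  FOLLOW[A]={$}  FOLLOW[B]={$,a,b,c}  FOLLOW[C]={$}

FOLLOW(B) = ["$", "a", "b", "c"]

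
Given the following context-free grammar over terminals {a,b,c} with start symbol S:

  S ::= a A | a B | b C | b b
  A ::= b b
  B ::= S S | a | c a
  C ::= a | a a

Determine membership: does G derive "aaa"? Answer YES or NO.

Convert to CNF:
  S -> T0 C | T0 T0 | T2 A | T2 B
  A -> T0 T0
  B -> S S | T1 T2 | a
  C -> T2 T2 | a
  T0 -> b
  T1 -> c
  T2 -> a

Fill CYK table bottom-up:
  T[0,0] 'a' = {B,C,T2}  orig:{B,C}
  T[1,1] 'a' = {B,C,T2}  orig:{B,C}
  T[2,2] 'a' = {B,C,T2}  orig:{B,C}
  T[0,1] 'aa' = {C,S}
  T[1,2] 'aa' = {C,S}
  T[0,2] 'aaa' = ∅

S ∉ T[0,2] ⇒ NO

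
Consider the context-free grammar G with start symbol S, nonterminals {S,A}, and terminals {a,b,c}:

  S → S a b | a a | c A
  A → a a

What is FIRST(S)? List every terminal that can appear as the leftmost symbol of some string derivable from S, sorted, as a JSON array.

FIRST sets, iterate to fixpoint:
round 1:
  A via A→a a: +{a}
  S via S→a a: +{a}
  S via S→c A: +{c}
  S: {a,c}  A: {a}
round 2: (stable)
  S: {a,c}  A: {a}

FIRST(S) = ["a", "c"]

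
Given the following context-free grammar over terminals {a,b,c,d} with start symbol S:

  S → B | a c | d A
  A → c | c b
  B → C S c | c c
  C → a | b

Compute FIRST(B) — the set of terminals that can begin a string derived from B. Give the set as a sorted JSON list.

FIRST sets, iterate to fixpoint:
pass 1:
  A via A→c: +{c}
  B via B→c c: +{c}
  C via C→a: +{a}
  C via C→b: +{b}
  S via S→B: +{c}
  S via S→a c: +{a}
  S via S→d A: +{d}
  FIRST(S)={a,c,d}  FIRST(A)={c}  FIRST(B)={c}  FIRST(C)={a,b}
pass 2:
  B via B→C S c: +{a,b}
  S via S→B: +{b}
  FIRST(S)={a,b,c,d}  FIRST(A)={c}  FIRST(B)={a,b,c}  FIRST(C)={a,b}
pass 3: (no change)
  FIRST(S)={a,b,c,d}  FIRST(A)={c}  FIRST(B)={a,b,c}  FIRST(C)={a,b}

FIRST(B) = ["a", "b", "c"]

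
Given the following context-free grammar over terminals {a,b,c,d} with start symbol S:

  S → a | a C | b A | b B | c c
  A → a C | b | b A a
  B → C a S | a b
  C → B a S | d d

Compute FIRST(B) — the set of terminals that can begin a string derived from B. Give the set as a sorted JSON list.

FIRST sets, iterate to fixpoint:
iter 1:
  A via A→a C: +{a}
  A via A→b: +{b}
  B via B→a b: +{a}
  C via C→B a S: +{a}
  C via C→d d: +{d}
  S via S→a: +{a}
  S via S→b A: +{b}
  S via S→c c: +{c}
  FIRST[S]={a,b,c}  FIRST[A]={a,b}  FIRST[B]={a}  FIRST[C]={a,d}
iter 2:
  B via B→C a S: +{d}
  FIRST[S]={a,b,c}  FIRST[A]={a,b}  FIRST[B]={a,d}  FIRST[C]={a,d}
iter 3: — fixpoint
  FIRST[S]={a,b,c}  FIRST[A]={a,b}  FIRST[B]={a,d}  FIRST[C]={a,d}

FIRST(B) = ["a", "d"]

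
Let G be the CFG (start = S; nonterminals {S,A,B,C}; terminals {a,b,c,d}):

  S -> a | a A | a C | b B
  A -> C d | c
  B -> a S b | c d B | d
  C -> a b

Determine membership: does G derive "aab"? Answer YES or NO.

Convert to CNF:
  S -> T1 A | T1 C | T2 B | a
  A -> C T0 | c
  B -> T1 X4 | T3 X5 | d
  C -> T1 T2
  T0 -> d
  T1 -> a
  T2 -> b
  T3 -> c
  X4 -> S T2
  X5 -> T0 B

Fill CYK table bottom-up:
  [0..0]={S,T1}  "a"  orig:{S}
  [1..1]={S,T1}  "a"  orig:{S}
  [2..2]={T2}  "b"  orig:{}
  [0..1]=∅  "aa"
  [1..2]={C,X4}  "ab"  orig:{C}
  [0..2]={B,S}  "aab"

S ∈ T[0,2] ⇒ YES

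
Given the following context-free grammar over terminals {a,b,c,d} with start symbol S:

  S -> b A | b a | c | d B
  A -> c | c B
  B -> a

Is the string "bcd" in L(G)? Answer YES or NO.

Convert to CNF:
  S -> T1 A | T1 T2 | T3 B | c
  A -> T0 B | c
  B -> a
  T0 -> c
  T1 -> b
  T2 -> a
  T3 -> d

CYK table (by increasing span):
  T[0,0] 'b' = {T1}  orig:{}
  T[1,1] 'c' = {A,S,T0}  orig:{A,S}
  T[2,2] 'd' = {T3}  orig:{}
  T[0,1] 'bc' = {S}
  T[1,2] 'cd' = ∅
  T[0,2] 'bcd' = ∅

S ∉ T[0,2] ⇒ NO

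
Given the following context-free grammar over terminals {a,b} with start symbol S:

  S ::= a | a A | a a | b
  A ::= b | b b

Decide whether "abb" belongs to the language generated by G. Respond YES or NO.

CNF form of G:
  S -> T1 A | T1 T1 | a | b
  A -> T0 T0 | b
  T0 -> b
  T1 -> a

Fill CYK table bottom-up:
  T[0,0] 'a' = {S,T1}  orig:{S}
  T[1,1] 'b' = {A,S,T0}  orig:{A,S}
  T[2,2] 'b' = {A,S,T0}  orig:{A,S}
  T[0,1] 'ab' = {S}
  T[1,2] 'bb' = {A}
  T[0,2] 'abb' = {S}

S ∈ T[0,2] ⇒ YES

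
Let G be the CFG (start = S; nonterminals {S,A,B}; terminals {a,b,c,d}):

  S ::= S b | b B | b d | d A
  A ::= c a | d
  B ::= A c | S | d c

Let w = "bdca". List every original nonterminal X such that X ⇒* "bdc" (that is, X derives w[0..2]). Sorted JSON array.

Convert to CNF:
  S -> S T2 | T2 B | T2 T3 | T3 A
  A -> T0 T1 | d
  B -> A T0 | S T2 | T2 B | T2 T3 | T3 A | T3 T0
  T0 -> c
  T1 -> a
  T2 -> b
  T3 -> d

CYK fill, restricted to cells inside w[0..2]:
  [0..0]={T2}  "b"  orig:{}
  [1..1]={A,T3}  "d"  orig:{A}
  [2..2]={T0}  "c"  orig:{}
  [0..1]={B,S}  "bd"
  [1..2]={B}  "dc"
  [0..2]={B,S}  "bdc"

Original NTs in T[0,2] deriving "bdc": ["B", "S"]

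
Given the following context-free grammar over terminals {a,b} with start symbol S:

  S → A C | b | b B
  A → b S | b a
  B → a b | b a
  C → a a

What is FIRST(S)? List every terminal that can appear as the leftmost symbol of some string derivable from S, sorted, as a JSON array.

FIRST sets, iterate to fixpoint:
round 1:
  A via A→b S: +{b}
  B via B→a b: +{a}
  B via B→b a: +{b}
  C via C→a a: +{a}
  S via S→A C: +{b}
  S: {b}  A: {b}  B: {a,b}  C: {a}
round 2: (no change)
  S: {b}  A: {b}  B: {a,b}  C: {a}

FIRST(S) = ["b"]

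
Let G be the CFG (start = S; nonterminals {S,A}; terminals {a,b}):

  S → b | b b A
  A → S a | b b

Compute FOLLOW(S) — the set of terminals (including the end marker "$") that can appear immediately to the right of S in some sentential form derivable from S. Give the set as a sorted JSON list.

FIRST sets, iterate to fixpoint:
[1]
  A via A→b b: +{b}
  S via S→b: +{b}
  FIRST[S]={b}  FIRST[A]={b}
[2] done
  FIRST[S]={b}  FIRST[A]={b}

FOLLOW iteration:
seed FOLLOW(S) with $
iter 1:
  A→S a: FOLLOW(S) ⊇ FIRST(a) = {a}; new: +{a}
  S→b b A: FOLLOW(A) ⊇ FOLLOW(S) ⊇ {$,a}; new: +{$,a}
  FOLLOW(S)={$,a}  FOLLOW(A)={$,a}
iter 2: done
  FOLLOW(S)={$,a}  FOLLOW(A)={$,a}

FOLLOW(S) = ["$", "a"]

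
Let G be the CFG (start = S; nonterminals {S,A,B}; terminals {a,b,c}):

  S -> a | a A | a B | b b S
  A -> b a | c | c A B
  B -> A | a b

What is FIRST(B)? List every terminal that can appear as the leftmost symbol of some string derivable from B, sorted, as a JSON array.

FIRST sets, iterate to fixpoint:
iter 1:
  A via A→b a: +{b}
  A via A→c: +{c}
  B via B→A: +{b,c}
  B via B→a b: +{a}
  S via S→a: +{a}
  S via S→b b S: +{b}
  FIRST[S]={a,b}  FIRST[A]={b,c}  FIRST[B]={a,b,c}
iter 2: (stable)
  FIRST[S]={a,b}  FIRST[A]={b,c}  FIRST[B]={a,b,c}

FIRST(B) = ["a", "b", "c"]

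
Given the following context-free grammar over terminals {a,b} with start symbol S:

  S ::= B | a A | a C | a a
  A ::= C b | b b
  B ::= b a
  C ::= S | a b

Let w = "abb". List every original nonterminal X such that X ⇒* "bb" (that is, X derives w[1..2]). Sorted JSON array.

Convert to CNF:
  S -> T0 T1 | T1 A | T1 C | T1 T1
  A -> C T0 | T0 T0
  B -> T0 T1
  C -> T0 T1 | T1 A | T1 C | T1 T0 | T1 T1
  T0 -> b
  T1 -> a

CYK table (by increasing span) — only the sub-triangle for w[1..2]:
  cell(1,1) b: {T0}  orig:{}
  cell(2,2) b: {T0}  orig:{}
  cell(1,2) bb: {A}

Original NTs in T[1,2] deriving "bb": ["A"]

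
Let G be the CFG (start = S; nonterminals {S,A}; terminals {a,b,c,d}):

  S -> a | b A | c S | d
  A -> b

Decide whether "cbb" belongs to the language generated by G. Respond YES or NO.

CNF form of G:
  S -> T0 A | T1 S | a | d
  A -> b
  T0 -> b
  T1 -> c

Fill CYK table bottom-up:
  cell(0,0) c: {T1}  orig:{}
  cell(1,1) b: {A,T0}  orig:{A}
  cell(2,2) b: {A,T0}  orig:{A}
  cell(0,1) cb: ∅
  cell(1,2) bb: {S}
  cell(0,2) cbb: {S}

S ∈ T[0,2] ⇒ YES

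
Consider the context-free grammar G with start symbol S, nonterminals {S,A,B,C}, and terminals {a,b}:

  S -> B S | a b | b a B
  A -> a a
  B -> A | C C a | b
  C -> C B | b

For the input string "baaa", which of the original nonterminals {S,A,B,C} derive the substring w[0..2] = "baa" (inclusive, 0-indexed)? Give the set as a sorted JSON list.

Convert to CNF:
  S -> B S | T0 T1 | T1 X3
  A -> T0 T0
  B -> C X2 | T0 T0 | b
  C -> C B | b
  T0 -> a
  T1 -> b
  X2 -> C T0
  X3 -> T0 B

Fill CYK table bottom-up — only the sub-triangle for w[0..2]:
  cell(0,0) b: {B,C,T1}  orig:{B,C}
  cell(1,1) a: {T0}  orig:{}
  cell(2,2) a: {T0}  orig:{}
  cell(0,1) ba: {X2}  orig:{}
  cell(1,2) aa: {A,B}
  cell(0,2) baa: {C}

Original NTs in T[0,2] deriving "baa": ["C"]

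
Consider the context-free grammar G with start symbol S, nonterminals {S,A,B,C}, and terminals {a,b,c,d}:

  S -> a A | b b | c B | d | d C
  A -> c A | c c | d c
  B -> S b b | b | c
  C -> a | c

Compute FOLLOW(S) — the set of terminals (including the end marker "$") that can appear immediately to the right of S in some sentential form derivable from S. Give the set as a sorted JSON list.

Compute FIRST by fixpoint:
pass 1:
  A via A→c A: +{c}
  A via A→d c: +{d}
  B via B→b: +{b}
  B via B→c: +{c}
  C via C→a: +{a}
  C via C→c: +{c}
  S via S→a A: +{a}
  S via S→b b: +{b}
  S via S→c B: +{c}
  S via S→d: +{d}
  FIRST[S]={a,b,c,d}  FIRST[A]={c,d}  FIRST[B]={b,c}  FIRST[C]={a,c}
pass 2:
  B via B→S b b: +{a,d}
  FIRST[S]={a,b,c,d}  FIRST[A]={c,d}  FIRST[B]={a,b,c,d}  FIRST[C]={a,c}
pass 3: (stable)
  FIRST[S]={a,b,c,d}  FIRST[A]={c,d}  FIRST[B]={a,b,c,d}  FIRST[C]={a,c}

FOLLOW iteration:
initialize: $ ∈ FOLLOW(S)
iter 1:
  B→S b b: FOLLOW(S) ⊇ FIRST(b) = {b}; new: +{b}
  S→a A: FOLLOW(A) ⊇ FOLLOW(S) ⊇ {$,b}; new: +{$,b}
  S→c B: FOLLOW(B) ⊇ FOLLOW(S) ⊇ {$,b}; new: +{$,b}
  S→d C: FOLLOW(C) ⊇ FOLLOW(S) ⊇ {$,b}; new: +{$,b}
  FOLLOW(S)={$,b}  FOLLOW(A)={$,b}  FOLLOW(B)={$,b}  FOLLOW(C)={$,b}
iter 2: done
  FOLLOW(S)={$,b}  FOLLOW(A)={$,b}  FOLLOW(B)={$,b}  FOLLOW(C)={$,b}

FOLLOW(S) = ["$", "b"]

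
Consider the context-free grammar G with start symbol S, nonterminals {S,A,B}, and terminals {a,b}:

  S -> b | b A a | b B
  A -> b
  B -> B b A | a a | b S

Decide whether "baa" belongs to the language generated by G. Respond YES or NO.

CNF form of G:
  S -> T0 B | T0 X3 | b
  A -> b
  B -> B X2 | T0 S | T1 T1
  T0 -> b
  T1 -> a
  X2 -> T0 A
  X3 -> A T1

Fill CYK table bottom-up:
  cell(0,0) b: {A,S,T0}  orig:{A,S}
  cell(1,1) a: {T1}  orig:{}
  cell(2,2) a: {T1}  orig:{}
  cell(0,1) ba: {X3}  orig:{}
  cell(1,2) aa: {B}
  cell(0,2) baa: {S}

S ∈ T[0,2] ⇒ YES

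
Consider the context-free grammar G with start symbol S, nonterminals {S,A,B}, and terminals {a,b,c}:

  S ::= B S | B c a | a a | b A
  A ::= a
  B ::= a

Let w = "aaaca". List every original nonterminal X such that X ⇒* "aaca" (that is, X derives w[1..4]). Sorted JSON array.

CNF form of G:
  S -> B S | B X3 | T1 T1 | T2 A
  A -> a
  B -> a
  T0 -> c
  T1 -> a
  T2 -> b
  X3 -> T0 T1

Fill CYK table bottom-up (cells [i..j] with 1 ≤ i ≤ j ≤ 4 only):
  T[1,1] 'a' = {A,B,T1}  orig:{A,B}
  T[2,2] 'a' = {A,B,T1}  orig:{A,B}
  T[3,3] 'c' = {T0}  orig:{}
  T[4,4] 'a' = {A,B,T1}  orig:{A,B}
  T[1,2] 'aa' = {S}
  T[2,3] 'ac' = ∅
  T[3,4] 'ca' = {X3}  orig:{}
  T[1,3] 'aac' = ∅
  T[2,4] 'aca' = {S}
  T[1,4] 'aaca' = {S}

Original NTs in T[1,4] deriving "aaca": ["S"]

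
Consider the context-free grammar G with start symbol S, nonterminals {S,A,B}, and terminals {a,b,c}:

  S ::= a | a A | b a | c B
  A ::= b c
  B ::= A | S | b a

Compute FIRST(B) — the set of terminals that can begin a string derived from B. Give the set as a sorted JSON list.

FIRST iteration:
iter 1:
  A via A→b c: +{b}
  B via B→A: +{b}
  S via S→a: +{a}
  S via S→b a: +{b}
  S via S→c B: +{c}
  FIRST[S]={a,b,c}  FIRST[A]={b}  FIRST[B]={b}
iter 2:
  B via B→S: +{a,c}
  FIRST[S]={a,b,c}  FIRST[A]={b}  FIRST[B]={a,b,c}
iter 3: — fixpoint
  FIRST[S]={a,b,c}  FIRST[A]={b}  FIRST[B]={a,b,c}

FIRST(B) = ["a", "b", "c"]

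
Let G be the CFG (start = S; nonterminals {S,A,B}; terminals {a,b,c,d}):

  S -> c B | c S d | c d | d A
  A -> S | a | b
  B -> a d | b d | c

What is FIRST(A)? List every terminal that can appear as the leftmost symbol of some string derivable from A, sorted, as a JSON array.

FIRST iteration:
[1]
  A via A→a: +{a}
  A via A→b: +{b}
  B via B→a d: +{a}
  B via B→b d: +{b}
  B via B→c: +{c}
  S via S→c B: +{c}
  S via S→d A: +{d}
  S: {c,d}  A: {a,b}  B: {a,b,c}
[2]
  A via A→S: +{c,d}
  S: {c,d}  A: {a,b,c,d}  B: {a,b,c}
[3] done
  S: {c,d}  A: {a,b,c,d}  B: {a,b,c}

FIRST(A) = ["a", "b", "c", "d"]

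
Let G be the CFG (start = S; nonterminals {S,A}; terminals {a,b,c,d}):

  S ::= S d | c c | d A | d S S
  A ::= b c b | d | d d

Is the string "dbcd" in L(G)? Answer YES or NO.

CNF form of G:
  S -> S T2 | T1 T1 | T2 A | T2 X4
  A -> T0 X3 | T2 T2 | d
  T0 -> b
  T1 -> c
  T2 -> d
  X3 -> T1 T0
  X4 -> S S

CYK table (by increasing span):
  cell(0,0) d: {A,T2}  orig:{A}
  cell(1,1) b: {T0}  orig:{}
  cell(2,2) c: {T1}  orig:{}
  cell(3,3) d: {A,T2}  orig:{A}
  cell(0,1) db: ∅
  cell(1,2) bc: ∅
  cell(2,3) cd: ∅
  cell(0,2) dbc: ∅
  cell(1,3) bcd: ∅
  cell(0,3) dbcd: ∅

S ∉ T[0,3] ⇒ NO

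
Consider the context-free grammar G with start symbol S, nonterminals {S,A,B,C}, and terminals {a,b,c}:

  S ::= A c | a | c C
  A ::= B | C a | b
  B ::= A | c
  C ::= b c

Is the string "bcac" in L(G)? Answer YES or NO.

Convert to CNF:
  S -> A T2 | T2 C | a
  A -> C T0 | b | c
  B -> C T0 | b | c
  C -> T1 T2
  T0 -> a
  T1 -> b
  T2 -> c

Fill CYK table bottom-up:
  T[0,0] 'b' = {A,B,T1}  orig:{A,B}
  T[1,1] 'c' = {A,B,T2}  orig:{A,B}
  T[2,2] 'a' = {S,T0}  orig:{S}
  T[3,3] 'c' = {A,B,T2}  orig:{A,B}
  T[0,1] 'bc' = {C,S}
  T[1,2] 'ca' = ∅
  T[2,3] 'ac' = ∅
  T[0,2] 'bca' = {A,B}
  T[1,3] 'cac' = ∅
  T[0,3] 'bcac' = {S}

S ∈ T[0,3] ⇒ YES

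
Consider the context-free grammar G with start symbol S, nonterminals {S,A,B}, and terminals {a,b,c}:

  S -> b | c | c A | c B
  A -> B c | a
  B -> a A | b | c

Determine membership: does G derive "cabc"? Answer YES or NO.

Convert to CNF:
  S -> T0 A | T0 B | b | c
  A -> B T0 | a
  B -> T1 A | b | c
  T0 -> c
  T1 -> a

CYK table (by increasing span):
  [0..0]={B,S,T0}  "c"  orig:{B,S}
  [1..1]={A,T1}  "a"  orig:{A}
  [2..2]={B,S}  "b"
  [3..3]={B,S,T0}  "c"  orig:{B,S}
  [0..1]={S}  "ca"
  [1..2]=∅  "ab"
  [2..3]={A}  "bc"
  [0..2]=∅  "cab"
  [1..3]={B}  "abc"
  [0..3]={S}  "cabc"

S ∈ T[0,3] ⇒ YES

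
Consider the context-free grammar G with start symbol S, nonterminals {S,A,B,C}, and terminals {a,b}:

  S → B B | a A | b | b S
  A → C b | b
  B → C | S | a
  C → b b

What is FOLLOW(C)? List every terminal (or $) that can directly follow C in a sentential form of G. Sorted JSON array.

FIRST iteration:
[1]
  A via A→b: +{b}
  B via B→a: +{a}
  C via C→b b: +{b}
  S via S→B B: +{a}
  S via S→b: +{b}
  FIRST[S]={a,b}  FIRST[A]={b}  FIRST[B]={a}  FIRST[C]={b}
[2]
  B via B→C: +{b}
  FIRST[S]={a,b}  FIRST[A]={b}  FIRST[B]={a,b}  FIRST[C]={b}
[3] — fixpoint
  FIRST[S]={a,b}  FIRST[A]={b}  FIRST[B]={a,b}  FIRST[C]={b}

FOLLOW iteration:
seed FOLLOW(S) with $
pass 1:
  A→C b: FOLLOW(C) ⊇ FIRST(b) = {b}; new: +{b}
  S→B B: FOLLOW(B) ⊇ FIRST(B) = {a,b}; new: +{a,b}
  S→B B: FOLLOW(B) ⊇ FOLLOW(S) ⊇ {$}; new: +{$}
  S→a A: FOLLOW(A) ⊇ FOLLOW(S) ⊇ {$}; new: +{$}
  FOLLOW[S]={$}  FOLLOW[A]={$}  FOLLOW[B]={$,a,b}  FOLLOW[C]={b}
pass 2:
  B→C: FOLLOW(C) ⊇ FOLLOW(B) ⊇ {$,a,b}; new: +{$,a}
  B→S: FOLLOW(S) ⊇ FOLLOW(B) ⊇ {$,a,b}; new: +{a,b}
  S→a A: FOLLOW(A) ⊇ FOLLOW(S) ⊇ {$,a,b}; new: +{a,b}
  FOLLOW[S]={$,a,b}  FOLLOW[A]={$,a,b}  FOLLOW[B]={$,a,b}  FOLLOW[C]={$,a,b}
pass 3: — fixpoint
  FOLLOW[S]={$,a,b}  FOLLOW[A]={$,a,b}  FOLLOW[B]={$,a,b}  FOLLOW[C]={$,a,b}

FOLLOW(C) = ["$", "a", "b"]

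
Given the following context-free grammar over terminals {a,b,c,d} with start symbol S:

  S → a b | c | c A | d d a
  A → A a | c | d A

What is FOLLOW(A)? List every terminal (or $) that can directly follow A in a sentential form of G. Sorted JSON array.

FIRST sets, iterate to fixpoint:
pass 1:
  A via A→c: +{c}
  A via A→d A: +{d}
  S via S→a b: +{a}
  S via S→c: +{c}
  S via S→d d a: +{d}
  S: {a,c,d}  A: {c,d}
pass 2: done
  S: {a,c,d}  A: {c,d}

FOLLOW iteration:
FOLLOW(S) := {$}
round 1:
  A→A a: FOLLOW(A) ⊇ FIRST(a) = {a}; new: +{a}
  S→c A: FOLLOW(A) ⊇ FOLLOW(S) ⊇ {$}; new: +{$}
  FOLLOW(S)={$}  FOLLOW(A)={$,a}
round 2: — fixpoint
  FOLLOW(S)={$}  FOLLOW(A)={$,a}

FOLLOW(A) = ["$", "a"]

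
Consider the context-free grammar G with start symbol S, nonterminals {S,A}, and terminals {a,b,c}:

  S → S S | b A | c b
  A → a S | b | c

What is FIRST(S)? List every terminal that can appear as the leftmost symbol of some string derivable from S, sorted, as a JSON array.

Compute FIRST by fixpoint:
[1]
  A via A→a S: +{a}
  A via A→b: +{b}
  A via A→c: +{c}
  S via S→b A: +{b}
  S via S→c b: +{c}
  FIRST[S]={b,c}  FIRST[A]={a,b,c}
[2] done
  FIRST[S]={b,c}  FIRST[A]={a,b,c}

FIRST(S) = ["b", "c"]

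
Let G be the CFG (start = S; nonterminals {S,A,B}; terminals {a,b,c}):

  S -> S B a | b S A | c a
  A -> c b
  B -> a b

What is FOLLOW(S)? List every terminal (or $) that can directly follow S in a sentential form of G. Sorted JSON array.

FIRST sets, iterate to fixpoint:
pass 1:
  A via A→c b: +{c}
  B via B→a b: +{a}
  S via S→b S A: +{b}
  S via S→c a: +{c}
  FIRST(S)={b,c}  FIRST(A)={c}  FIRST(B)={a}
pass 2: done
  FIRST(S)={b,c}  FIRST(A)={c}  FIRST(B)={a}

FOLLOW iteration:
seed FOLLOW(S) with $
pass 1:
  S→S B a: FOLLOW(S) ⊇ FIRST(B) = {a}; new: +{a}
  S→S B a: FOLLOW(B) ⊇ FIRST(a) = {a}; new: +{a}
  S→b S A: FOLLOW(S) ⊇ FIRST(A) = {c}; new: +{c}
  S→b S A: FOLLOW(A) ⊇ FOLLOW(S) ⊇ {$,a,c}; new: +{$,a,c}
  FOLLOW(S)={$,a,c}  FOLLOW(A)={$,a,c}  FOLLOW(B)={a}
pass 2: (stable)
  FOLLOW(S)={$,a,c}  FOLLOW(A)={$,a,c}  FOLLOW(B)={a}

FOLLOW(S) = ["$", "a", "c"]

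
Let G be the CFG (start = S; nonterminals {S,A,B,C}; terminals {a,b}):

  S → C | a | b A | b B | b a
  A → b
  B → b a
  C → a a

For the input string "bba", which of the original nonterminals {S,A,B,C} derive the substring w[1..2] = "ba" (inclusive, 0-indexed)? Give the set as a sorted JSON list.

CNF form of G:
  S -> T0 A | T0 B | T0 T1 | T1 T1 | a
  A -> b
  B -> T0 T1
  C -> T1 T1
  T0 -> b
  T1 -> a

CYK fill (cells [i..j] with 1 ≤ i ≤ j ≤ 2 only):
  [1..1]={A,T0}  "b"  orig:{A}
  [2..2]={S,T1}  "a"  orig:{S}
  [1..2]={B,S}  "ba"

Original NTs in T[1,2] deriving "ba": ["B", "S"]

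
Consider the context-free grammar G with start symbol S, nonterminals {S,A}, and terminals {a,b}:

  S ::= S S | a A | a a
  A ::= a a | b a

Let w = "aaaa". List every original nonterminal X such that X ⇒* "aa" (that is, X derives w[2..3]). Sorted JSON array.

Convert to CNF:
  S -> S S | T0 A | T0 T0
  A -> T0 T0 | T1 T0
  T0 -> a
  T1 -> b

CYK fill, restricted to cells inside w[2..3]:
  cell(2,2) a: {T0}  orig:{}
  cell(3,3) a: {T0}  orig:{}
  cell(2,3) aa: {A,S}

Original NTs in T[2,3] deriving "aa": ["A", "S"]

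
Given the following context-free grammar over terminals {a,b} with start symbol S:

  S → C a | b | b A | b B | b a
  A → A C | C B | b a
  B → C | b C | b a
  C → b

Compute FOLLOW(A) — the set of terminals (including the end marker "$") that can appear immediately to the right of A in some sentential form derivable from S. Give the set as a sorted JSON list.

FIRST iteration:
pass 1:
  A via A→b a: +{b}
  B via B→b C: +{b}
  C via C→b: +{b}
  S via S→C a: +{b}
  S: {b}  A: {b}  B: {b}  C: {b}
pass 2: (no change)
  S: {b}  A: {b}  B: {b}  C: {b}

FOLLOW sets:
seed FOLLOW(S) with $
round 1:
  A→A C: FOLLOW(A) ⊇ FIRST(C) = {b}; new: +{b}
  A→A C: FOLLOW(C) ⊇ FOLLOW(A) ⊇ {b}; new: +{b}
  A→C B: FOLLOW(B) ⊇ FOLLOW(A) ⊇ {b}; new: +{b}
  S→C a: FOLLOW(C) ⊇ FIRST(a) = {a}; new: +{a}
  S→b A: FOLLOW(A) ⊇ FOLLOW(S) ⊇ {$}; new: +{$}
  S→b B: FOLLOW(B) ⊇ FOLLOW(S) ⊇ {$}; new: +{$}
  FOLLOW(S)={$}  FOLLOW(A)={$,b}  FOLLOW(B)={$,b}  FOLLOW(C)={a,b}
round 2:
  A→A C: FOLLOW(C) ⊇ FOLLOW(A) ⊇ {$,b}; new: +{$}
  FOLLOW(S)={$}  FOLLOW(A)={$,b}  FOLLOW(B)={$,b}  FOLLOW(C)={$,a,b}
round 3: (stable)
  FOLLOW(S)={$}  FOLLOW(A)={$,b}  FOLLOW(B)={$,b}  FOLLOW(C)={$,a,b}

FOLLOW(A) = ["$", "b"]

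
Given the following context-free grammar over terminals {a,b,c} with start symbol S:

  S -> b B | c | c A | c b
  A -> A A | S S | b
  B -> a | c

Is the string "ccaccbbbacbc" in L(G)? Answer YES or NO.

Convert to CNF:
  S -> T0 B | T1 A | T1 T0 | c
  A -> A A | S S | b
  B -> a | c
  T0 -> b
  T1 -> c

CYK fill:
  cell(0,0) c: {B,S,T1}  orig:{B,S}
  cell(1,1) c: {B,S,T1}  orig:{B,S}
  cell(2,2) a: {B}
  cell(3,3) c: {B,S,T1}  orig:{B,S}
  cell(4,4) c: {B,S,T1}  orig:{B,S}
  cell(5,5) b: {A,T0}  orig:{A}
  cell(6,6) b: {A,T0}  orig:{A}
  cell(7,7) b: {A,T0}  orig:{A}
  cell(8,8) a: {B}
  cell(9,9) c: {B,S,T1}  orig:{B,S}
  cell(10,10) b: {A,T0}  orig:{A}
  cell(11,11) c: {B,S,T1}  orig:{B,S}
  cell(0,1) cc: {A}
  cell(1,2) ca: ∅
  cell(2,3) ac: ∅
  cell(3,4) cc: {A}
  cell(4,5) cb: {S}
  cell(5,6) bb: {A}
  cell(6,7) bb: {A}
  cell(7,8) ba: {S}
  cell(8,9) ac: ∅
  cell(9,10) cb: {S}
  cell(10,11) bc: {S}
  cell(0,2) cca: ∅
  cell(1,3) cac: ∅
  cell(2,4) acc: ∅
  cell(3,5) ccb: {A}
  cell(4,6) cbb: {S}
  cell(5,7) bbb: {A}
  cell(6,8) bba: ∅
  cell(7,9) bac: {A}
  cell(8,10) acb: ∅
  cell(9,11) cbc: {A}
  cell(0,3) ccac: ∅
  cell(1,4) cacc: ∅
  cell(2,5) accb: ∅
  cell(3,6) ccbb: {A}
  cell(4,7) cbbb: {S}
  cell(5,8) bbba: ∅
  cell(6,9) bbac: {A}
  cell(7,10) bacb: {A}
  cell(8,11) acbc: ∅
  cell(0,4) ccacc: ∅
  cell(1,5) caccb: ∅
  cell(2,6) accbb: ∅
  cell(3,7) ccbbb: {A}
  cell(4,8) cbbba: {A}
  cell(5,9) bbbac: {A}
  cell(6,10) bbacb: {A}
  cell(7,11) bacbc: ∅
  cell(0,5) ccaccb: ∅
  cell(1,6) caccbb: ∅
  cell(2,7) accbbb: ∅
  cell(3,8) ccbbba: {S}
  cell(4,9) cbbbac: {S}
  cell(5,10) bbbacb: {A}
  cell(6,11) bbacbc: ∅
  cell(0,6) ccaccbb: ∅
  cell(1,7) caccbbb: ∅
  cell(2,8) accbbba: ∅
  cell(3,9) ccbbbac: {A}
  cell(4,10) cbbbacb: {S}
  cell(5,11) bbbacbc: ∅
  cell(0,7) ccaccbbb: ∅
  cell(1,8) caccbbba: ∅
  cell(2,9) accbbbac: ∅
  cell(3,10) ccbbbacb: {A}
  cell(4,11) cbbbacbc: {A}
  cell(0,8) ccaccbbba: ∅
  cell(1,9) caccbbbac: ∅
  cell(2,10) accbbbacb: ∅
  cell(3,11) ccbbbacbc: {S}
  cell(0,9) ccaccbbbac: ∅
  cell(1,10) caccbbbacb: ∅
  cell(2,11) accbbbacbc: ∅
  cell(0,10) ccaccbbbacb: ∅
  cell(1,11) caccbbbacbc: ∅
  cell(0,11) ccaccbbbacbc: ∅

S ∉ T[0,11] ⇒ NO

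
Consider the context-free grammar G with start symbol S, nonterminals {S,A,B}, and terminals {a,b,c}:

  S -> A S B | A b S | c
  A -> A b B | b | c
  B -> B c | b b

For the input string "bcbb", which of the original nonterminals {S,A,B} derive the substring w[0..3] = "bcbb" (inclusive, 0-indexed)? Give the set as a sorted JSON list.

CNF form of G:
  S -> A X3 | A X4 | c
  A -> A X2 | b | c
  B -> B T1 | T0 T0
  T0 -> b
  T1 -> c
  X2 -> T0 B
  X3 -> S B
  X4 -> T0 S

Fill CYK table bottom-up — only the sub-triangle for w[0..3]:
  [0..0]={A,T0}  "b"  orig:{A}
  [1..1]={A,S,T1}  "c"  orig:{A,S}
  [2..2]={A,T0}  "b"  orig:{A}
  [3..3]={A,T0}  "b"  orig:{A}
  [0..1]={X4}  "bc"  orig:{}
  [1..2]=∅  "cb"
  [2..3]={B}  "bb"
  [0..2]=∅  "bcb"
  [1..3]={X3}  "cbb"  orig:{}
  [0..3]={S}  "bcbb"

Original NTs in T[0,3] deriving "bcbb": ["S"]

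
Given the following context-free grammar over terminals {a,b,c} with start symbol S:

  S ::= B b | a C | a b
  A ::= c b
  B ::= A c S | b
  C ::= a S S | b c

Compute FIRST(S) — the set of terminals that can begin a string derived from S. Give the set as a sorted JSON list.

FIRST iteration:
round 1:
  A via A→c b: +{c}
  B via B→A c S: +{c}
  B via B→b: +{b}
  C via C→a S S: +{a}
  C via C→b c: +{b}
  S via S→B b: +{b,c}
  S via S→a C: +{a}
  S: {a,b,c}  A: {c}  B: {b,c}  C: {a,b}
round 2: — fixpoint
  S: {a,b,c}  A: {c}  B: {b,c}  C: {a,b}

FIRST(S) = ["a", "b", "c"]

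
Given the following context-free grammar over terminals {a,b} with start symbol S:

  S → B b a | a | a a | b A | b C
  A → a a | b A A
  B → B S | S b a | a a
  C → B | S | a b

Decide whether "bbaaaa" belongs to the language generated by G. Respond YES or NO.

CNF form of G:
  S -> B X6 | T0 T0 | T1 A | T1 C | a
  A -> T0 T0 | T1 X2
  B -> B S | S X3 | T0 T0
  C -> B S | B X4 | S X5 | T0 T0 | T0 T1 | T1 A | T1 C | a
  T0 -> a
  T1 -> b
  X2 -> A A
  X3 -> T1 T0
  X4 -> T1 T0
  X5 -> T1 T0
  X6 -> T1 T0

CYK fill:
  T[0,0] 'b' = {T1}  orig:{}
  T[1,1] 'b' = {T1}  orig:{}
  T[2,2] 'a' = {C,S,T0}  orig:{C,S}
  T[3,3] 'a' = {C,S,T0}  orig:{C,S}
  T[4,4] 'a' = {C,S,T0}  orig:{C,S}
  T[5,5] 'a' = {C,S,T0}  orig:{C,S}
  T[0,1] 'bb' = ∅
  T[1,2] 'ba' = {C,S,X3,X4,X5,X6}  orig:{C,S}
  T[2,3] 'aa' = {A,B,C,S}
  T[3,4] 'aa' = {A,B,C,S}
  T[4,5] 'aa' = {A,B,C,S}
  T[0,2] 'bba' = {C,S}
  T[1,3] 'baa' = {C,S}
  T[2,4] 'aaa' = {B,C}
  T[3,5] 'aaa' = {B,C}
  T[0,3] 'bbaa' = {C,S}
  T[1,4] 'baaa' = {C,S}
  T[2,5] 'aaaa' = {B,C,X2}  orig:{B,C}
  T[0,4] 'bbaaa' = {C,S}
  T[1,5] 'baaaa' = {A,C,S}
  T[0,5] 'bbaaaa' = {C,S}

S ∈ T[0,5] ⇒ YES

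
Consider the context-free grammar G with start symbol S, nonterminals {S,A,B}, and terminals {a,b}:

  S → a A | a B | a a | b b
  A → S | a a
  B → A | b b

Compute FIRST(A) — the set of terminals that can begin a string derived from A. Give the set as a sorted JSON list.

FIRST sets, iterate to fixpoint:
pass 1:
  A via A→a a: +{a}
  B via B→A: +{a}
  B via B→b b: +{b}
  S via S→a A: +{a}
  S via S→b b: +{b}
  S: {a,b}  A: {a}  B: {a,b}
pass 2:
  A via A→S: +{b}
  S: {a,b}  A: {a,b}  B: {a,b}
pass 3: (stable)
  S: {a,b}  A: {a,b}  B: {a,b}

FIRST(A) = ["a", "b"]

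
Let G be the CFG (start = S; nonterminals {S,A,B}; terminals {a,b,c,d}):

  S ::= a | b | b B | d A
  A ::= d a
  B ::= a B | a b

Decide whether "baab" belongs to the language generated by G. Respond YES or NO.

Convert to CNF:
  S -> T0 A | T2 B | a | b
  A -> T0 T1
  B -> T1 B | T1 T2
  T0 -> d
  T1 -> a
  T2 -> b

CYK table (by increasing span):
  T[0,0] 'b' = {S,T2}  orig:{S}
  T[1,1] 'a' = {S,T1}  orig:{S}
  T[2,2] 'a' = {S,T1}  orig:{S}
  T[3,3] 'b' = {S,T2}  orig:{S}
  T[0,1] 'ba' = ∅
  T[1,2] 'aa' = ∅
  T[2,3] 'ab' = {B}
  T[0,2] 'baa' = ∅
  T[1,3] 'aab' = {B}
  T[0,3] 'baab' = {S}

S ∈ T[0,3] ⇒ YES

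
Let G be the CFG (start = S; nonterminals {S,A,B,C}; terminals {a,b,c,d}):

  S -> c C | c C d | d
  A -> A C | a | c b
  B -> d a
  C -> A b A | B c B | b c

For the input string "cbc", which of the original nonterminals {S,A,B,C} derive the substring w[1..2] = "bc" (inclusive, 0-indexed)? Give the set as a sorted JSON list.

Convert to CNF:
  S -> T0 C | T0 X6 | d
  A -> A C | T0 T1 | a
  B -> T2 T3
  C -> A X4 | B X5 | T1 T0
  T0 -> c
  T1 -> b
  T2 -> d
  T3 -> a
  X4 -> T1 A
  X5 -> T0 B
  X6 -> C T2

CYK table (by increasing span) — only the sub-triangle for w[1..2]:
  cell(1,1) b: {T1}  orig:{}
  cell(2,2) c: {T0}  orig:{}
  cell(1,2) bc: {C}

Original NTs in T[1,2] deriving "bc": ["C"]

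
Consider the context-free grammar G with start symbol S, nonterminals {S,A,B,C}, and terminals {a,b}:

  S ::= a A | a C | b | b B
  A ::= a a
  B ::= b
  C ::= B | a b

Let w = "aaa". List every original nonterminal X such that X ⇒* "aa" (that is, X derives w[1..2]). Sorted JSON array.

Convert to CNF:
  S -> T0 A | T0 C | T1 B | b
  A -> T0 T0
  B -> b
  C -> T0 T1 | b
  T0 -> a
  T1 -> b

CYK fill (cells [i..j] with 1 ≤ i ≤ j ≤ 2 only):
  [1..1]={T0}  "a"  orig:{}
  [2..2]={T0}  "a"  orig:{}
  [1..2]={A}  "aa"

Original NTs in T[1,2] deriving "aa": ["A"]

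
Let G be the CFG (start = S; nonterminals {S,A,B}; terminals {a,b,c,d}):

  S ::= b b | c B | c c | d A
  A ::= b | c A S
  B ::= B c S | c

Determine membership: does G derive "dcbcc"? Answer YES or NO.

Convert to CNF:
  S -> T0 B | T0 T0 | T1 T1 | T2 A
  A -> T0 X3 | b
  B -> B X4 | c
  T0 -> c
  T1 -> b
  T2 -> d
  X3 -> A S
  X4 -> T0 S

Fill CYK table bottom-up:
  cell(0,0) d: {T2}  orig:{}
  cell(1,1) c: {B,T0}  orig:{B}
  cell(2,2) b: {A,T1}  orig:{A}
  cell(3,3) c: {B,T0}  orig:{B}
  cell(4,4) c: {B,T0}  orig:{B}
  cell(0,1) dc: ∅
  cell(1,2) cb: ∅
  cell(2,3) bc: ∅
  cell(3,4) cc: {S}
  cell(0,2) dcb: ∅
  cell(1,3) cbc: ∅
  cell(2,4) bcc: {X3}  orig:{}
  cell(0,3) dcbc: ∅
  cell(1,4) cbcc: {A}
  cell(0,4) dcbcc: {S}

S ∈ T[0,4] ⇒ YES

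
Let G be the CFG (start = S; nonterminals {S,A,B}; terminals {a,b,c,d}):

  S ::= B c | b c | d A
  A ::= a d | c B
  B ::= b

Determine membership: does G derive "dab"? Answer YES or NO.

CNF form of G:
  S -> B T2 | T1 A | T3 T2
  A -> T0 T1 | T2 B
  B -> b
  T0 -> a
  T1 -> d
  T2 -> c
  T3 -> b

CYK fill:
  T[0,0] 'd' = {T1}  orig:{}
  T[1,1] 'a' = {T0}  orig:{}
  T[2,2] 'b' = {B,T3}  orig:{B}
  T[0,1] 'da' = ∅
  T[1,2] 'ab' = ∅
  T[0,2] 'dab' = ∅

S ∉ T[0,2] ⇒ NO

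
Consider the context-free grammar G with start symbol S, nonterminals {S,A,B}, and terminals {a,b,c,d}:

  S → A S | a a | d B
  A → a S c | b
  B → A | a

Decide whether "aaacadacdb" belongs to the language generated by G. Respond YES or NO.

CNF form of G:
  S -> A S | T0 T0 | T2 B
  A -> T0 X3 | b
  B -> T0 X4 | a | b
  T0 -> a
  T1 -> c
  T2 -> d
  X3 -> S T1
  X4 -> S T1

Fill CYK table bottom-up:
  T[0,0] 'a' = {B,T0}  orig:{B}
  T[1,1] 'a' = {B,T0}  orig:{B}
  T[2,2] 'a' = {B,T0}  orig:{B}
  T[3,3] 'c' = {T1}  orig:{}
  T[4,4] 'a' = {B,T0}  orig:{B}
  T[5,5] 'd' = {T2}  orig:{}
  T[6,6] 'a' = {B,T0}  orig:{B}
  T[7,7] 'c' = {T1}  orig:{}
  T[8,8] 'd' = {T2}  orig:{}
  T[9,9] 'b' = {A,B}
  T[0,1] 'aa' = {S}
  T[1,2] 'aa' = {S}
  T[2,3] 'ac' = ∅
  T[3,4] 'ca' = ∅
  T[4,5] 'ad' = ∅
  T[5,6] 'da' = {S}
  T[6,7] 'ac' = ∅
  T[7,8] 'cd' = ∅
  T[8,9] 'db' = {S}
  T[0,2] 'aaa' = ∅
  T[1,3] 'aac' = {X3,X4}  orig:{}
  T[2,4] 'aca' = ∅
  T[3,5] 'cad' = ∅
  T[4,6] 'ada' = ∅
  T[5,7] 'dac' = {X3,X4}  orig:{}
  T[6,8] 'acd' = ∅
  T[7,9] 'cdb' = ∅
  T[0,3] 'aaac' = {A,B}
  T[1,4] 'aaca' = ∅
  T[2,5] 'acad' = ∅
  T[3,6] 'cada' = ∅
  T[4,7] 'adac' = {A,B}
  T[5,8] 'dacd' = ∅
  T[6,9] 'acdb' = ∅
  T[0,4] 'aaaca' = ∅
  T[1,5] 'aacad' = ∅
  T[2,6] 'acada' = ∅
  T[3,7] 'cadac' = ∅
  T[4,8] 'adacd' = ∅
  T[5,9] 'dacdb' = ∅
  T[0,5] 'aaacad' = ∅
  T[1,6] 'aacada' = ∅
  T[2,7] 'acadac' = ∅
  T[3,8] 'cadacd' = ∅
  T[4,9] 'adacdb' = {S}
  T[0,6] 'aaacada' = ∅
  T[1,7] 'aacadac' = ∅
  T[2,8] 'acadacd' = ∅
  T[3,9] 'cadacdb' = ∅
  T[0,7] 'aaacadac' = ∅
  T[1,8] 'aacadacd' = ∅
  T[2,9] 'acadacdb' = ∅
  T[0,8] 'aaacadacd' = ∅
  T[1,9] 'aacadacdb' = ∅
  T[0,9] 'aaacadacdb' = {S}

S ∈ T[0,9] ⇒ YES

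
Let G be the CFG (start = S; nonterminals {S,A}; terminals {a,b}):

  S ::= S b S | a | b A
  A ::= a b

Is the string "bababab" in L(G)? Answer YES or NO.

CNF form of G:
  S -> S X2 | T1 A | a
  A -> T0 T1
  T0 -> a
  T1 -> b
  X2 -> T1 S

CYK fill:
  [0..0]={T1}  "b"  orig:{}
  [1..1]={S,T0}  "a"  orig:{S}
  [2..2]={T1}  "b"  orig:{}
  [3..3]={S,T0}  "a"  orig:{S}
  [4..4]={T1}  "b"  orig:{}
  [5..5]={S,T0}  "a"  orig:{S}
  [6..6]={T1}  "b"  orig:{}
  [0..1]={X2}  "ba"  orig:{}
  [1..2]={A}  "ab"
  [2..3]={X2}  "ba"  orig:{}
  [3..4]={A}  "ab"
  [4..5]={X2}  "ba"  orig:{}
  [5..6]={A}  "ab"
  [0..2]={S}  "bab"
  [1..3]={S}  "aba"
  [2..4]={S}  "bab"
  [3..5]={S}  "aba"
  [4..6]={S}  "bab"
  [0..3]={X2}  "baba"  orig:{}
  [1..4]=∅  "abab"
  [2..5]={X2}  "baba"  orig:{}
  [3..6]=∅  "abab"
  [0..4]=∅  "babab"
  [1..5]={S}  "ababa"
  [2..6]=∅  "babab"
  [0..5]={X2}  "bababa"  orig:{}
  [1..6]=∅  "ababab"
  [0..6]=∅  "bababab"

S ∉ T[0,6] ⇒ NO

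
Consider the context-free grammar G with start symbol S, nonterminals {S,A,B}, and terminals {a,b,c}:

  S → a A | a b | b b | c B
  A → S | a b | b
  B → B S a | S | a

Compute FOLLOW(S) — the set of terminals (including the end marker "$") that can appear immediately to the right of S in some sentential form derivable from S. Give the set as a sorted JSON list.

FIRST sets, iterate to fixpoint:
iter 1:
  A via A→a b: +{a}
  A via A→b: +{b}
  B via B→a: +{a}
  S via S→a A: +{a}
  S via S→b b: +{b}
  S via S→c B: +{c}
  S: {a,b,c}  A: {a,b}  B: {a}
iter 2:
  A via A→S: +{c}
  B via B→S: +{b,c}
  S: {a,b,c}  A: {a,b,c}  B: {a,b,c}
iter 3: (no change)
  S: {a,b,c}  A: {a,b,c}  B: {a,b,c}

FOLLOW iteration:
seed FOLLOW(S) with $
pass 1:
  B→B S a: FOLLOW(B) ⊇ FIRST(S) = {a,b,c}; new: +{a,b,c}
  B→B S a: FOLLOW(S) ⊇ FIRST(a) = {a}; new: +{a}
  B→S: FOLLOW(S) ⊇ FOLLOW(B) ⊇ {a,b,c}; new: +{b,c}
  S→a A: FOLLOW(A) ⊇ FOLLOW(S) ⊇ {$,a,b,c}; new: +{$,a,b,c}
  S→c B: FOLLOW(B) ⊇ FOLLOW(S) ⊇ {$,a,b,c}; new: +{$}
  FOLLOW(S)={$,a,b,c}  FOLLOW(A)={$,a,b,c}  FOLLOW(B)={$,a,b,c}
pass 2: (stable)
  FOLLOW(S)={$,a,b,c}  FOLLOW(A)={$,a,b,c}  FOLLOW(B)={$,a,b,c}

FOLLOW(S) = ["$", "a", "b", "c"]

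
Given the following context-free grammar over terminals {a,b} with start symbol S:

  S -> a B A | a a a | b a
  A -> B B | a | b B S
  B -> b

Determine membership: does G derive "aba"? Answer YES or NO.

CNF form of G:
  S -> T0 T1 | T1 X3 | T1 X4
  A -> B B | T0 X2 | a
  B -> b
  T0 -> b
  T1 -> a
  X2 -> B S
  X3 -> B A
  X4 -> T1 T1

CYK table (by increasing span):
  cell(0,0) a: {A,T1}  orig:{A}
  cell(1,1) b: {B,T0}  orig:{B}
  cell(2,2) a: {A,T1}  orig:{A}
  cell(0,1) ab: ∅
  cell(1,2) ba: {S,X3}  orig:{S}
  cell(0,2) aba: {S}

S ∈ T[0,2] ⇒ YES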